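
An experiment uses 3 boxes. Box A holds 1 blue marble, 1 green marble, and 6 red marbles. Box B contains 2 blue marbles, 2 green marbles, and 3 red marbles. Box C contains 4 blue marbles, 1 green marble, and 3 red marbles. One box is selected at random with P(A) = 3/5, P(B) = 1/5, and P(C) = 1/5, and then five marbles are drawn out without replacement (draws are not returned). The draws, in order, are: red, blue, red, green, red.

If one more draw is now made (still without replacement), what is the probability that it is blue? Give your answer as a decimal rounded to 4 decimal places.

The likelihood of the observed sequence under each hypothesis: P(data | box A) = (6/8)(1/7)(5/6)(1/5)(4/4) = 0.017857; P(data | box B) = (3/7)(2/6)(2/5)(2/4)(1/3) = 0.0095238; P(data | box C) = (3/8)(4/7)(2/6)(1/5)(1/4) = 0.0035714.
Weighting by the prior gives 3/5 · 0.017857 = 0.010714, 1/5 · 0.0095238 = 0.0019048, 1/5 · 0.0035714 = 0.00071429; these sum to 0.013333.
Normalising, the posterior is P(box A | data) = 0.80357, P(box B | data) = 0.14286, P(box C | data) = 0.053571.
So P(blue next | data) = Σ P(blue next | H) P(H | data) = (0)(0.80357) + (1/2)(0.14286) + (1)(0.053571) = 0.125.

0.1250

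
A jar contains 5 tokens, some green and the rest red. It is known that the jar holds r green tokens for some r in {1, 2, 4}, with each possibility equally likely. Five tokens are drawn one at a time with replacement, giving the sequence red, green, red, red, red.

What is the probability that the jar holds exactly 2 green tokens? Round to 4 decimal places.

0.3839

The likelihood of the observed sequence under each hypothesis: P(data | r = 1) = (4/5)(1/5)(4/5)(4/5)(4/5) = 0.08192; P(data | r = 2) = (3/5)(2/5)(3/5)(3/5)(3/5) = 0.05184; P(data | r = 4) = (1/5)(4/5)(1/5)(1/5)(1/5) = 0.00128.
Weighting by the prior gives 1/3 · 0.08192 = 0.027307, 1/3 · 0.05184 = 0.01728, 1/3 · 0.00128 = 0.00042667; these sum to 0.045013.
So P(r = 2 | data) = (0.01728) / (0.045013) = 0.38389.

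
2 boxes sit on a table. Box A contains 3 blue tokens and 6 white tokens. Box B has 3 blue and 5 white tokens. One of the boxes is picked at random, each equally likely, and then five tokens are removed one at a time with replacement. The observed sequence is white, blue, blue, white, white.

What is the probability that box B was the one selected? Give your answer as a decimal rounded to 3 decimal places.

0.510

Compute the likelihood of the observed sequence for each case: P(data | box A) = (6/9)(3/9)(3/9)(6/9)(6/9) = 0.032922; P(data | box B) = (5/8)(3/8)(3/8)(5/8)(5/8) = 0.034332.
The prior-weighted likelihoods are 1/2 · 0.032922 = 0.016461, 1/2 · 0.034332 = 0.017166; with total 0.033627.
So P(box B | data) = (0.017166) / (0.033627) = 0.51049.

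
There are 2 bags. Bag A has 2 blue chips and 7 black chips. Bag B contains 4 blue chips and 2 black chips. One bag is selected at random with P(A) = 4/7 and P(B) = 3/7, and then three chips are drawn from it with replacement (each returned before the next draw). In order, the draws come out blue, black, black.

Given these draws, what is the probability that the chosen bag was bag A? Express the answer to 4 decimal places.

The likelihood of the observed sequence under each hypothesis: P(data | bag A) = (2/9)(7/9)(7/9) = 0.13443; P(data | bag B) = (4/6)(2/6)(2/6) = 0.074074.
Multiplying each by its prior: 4/7 · 0.13443 = 0.076818, 3/7 · 0.074074 = 0.031746; these sum to 0.10856.
Hence P(bag A | data) = (0.076818) / (0.10856) = 0.70758.

0.7076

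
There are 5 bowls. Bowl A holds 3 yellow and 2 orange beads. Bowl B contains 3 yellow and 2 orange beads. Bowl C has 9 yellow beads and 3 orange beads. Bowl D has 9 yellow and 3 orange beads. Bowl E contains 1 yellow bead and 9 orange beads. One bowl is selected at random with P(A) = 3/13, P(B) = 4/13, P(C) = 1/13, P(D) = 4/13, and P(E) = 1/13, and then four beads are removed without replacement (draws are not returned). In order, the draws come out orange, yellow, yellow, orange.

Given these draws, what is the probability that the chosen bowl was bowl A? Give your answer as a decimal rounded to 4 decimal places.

Compute the likelihood of the observed sequence for each case: P(data | bowl A) = (2/5)(3/4)(2/3)(1/2) = 0.1; P(data | bowl B) = (2/5)(3/4)(2/3)(1/2) = 0.1; P(data | bowl C) = (3/12)(9/11)(8/10)(2/9) = 0.036364; P(data | bowl D) = (3/12)(9/11)(8/10)(2/9) = 0.036364; P(data | bowl E) = (9/10)(1/9)(0/8) = 0.
Weighting by the prior gives 3/13 · 0.1 = 0.023077, 4/13 · 0.1 = 0.030769, 1/13 · 0.036364 = 0.0027972, 4/13 · 0.036364 = 0.011189, 1/13 · 0 = 0; with total 0.067832.
Hence P(bowl A | data) = (0.023077) / (0.067832) = 0.34021.

0.3402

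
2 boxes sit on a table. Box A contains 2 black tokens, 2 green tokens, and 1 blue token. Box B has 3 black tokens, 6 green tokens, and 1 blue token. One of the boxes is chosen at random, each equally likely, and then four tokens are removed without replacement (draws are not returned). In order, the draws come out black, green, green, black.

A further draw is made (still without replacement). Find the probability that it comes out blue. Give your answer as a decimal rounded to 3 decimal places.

0.569

The likelihood of the observed sequence under each hypothesis: P(data | box A) = (2/5)(2/4)(1/3)(1/2) = 1/30; P(data | box B) = (3/10)(6/9)(5/8)(2/7) = 1/28.
Weighting by the prior gives 1/2 · 1/30 = 1/60, 1/2 · 1/28 = 1/56; these sum to 29/840.
The posterior is then P(box A | data) = 14/29, P(box B | data) = 15/29.
So P(blue next | data) = Σ P(blue next | H) P(H | data) = (1)(14/29) + (1/6)(15/29) = 33/58.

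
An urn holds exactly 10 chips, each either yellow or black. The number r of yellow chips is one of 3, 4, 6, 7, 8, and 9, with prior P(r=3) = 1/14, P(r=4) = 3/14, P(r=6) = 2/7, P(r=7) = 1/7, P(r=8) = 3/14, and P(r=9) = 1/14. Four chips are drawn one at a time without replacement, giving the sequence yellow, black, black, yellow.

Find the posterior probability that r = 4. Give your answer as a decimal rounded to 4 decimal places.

0.2990

Under each hypothesis, the probability of the observed sequence is: P(data | r = 3) = (3/10)(7/9)(6/8)(2/7) = 1/20; P(data | r = 4) = (4/10)(6/9)(5/8)(3/7) = 1/14; P(data | r = 6) = (6/10)(4/9)(3/8)(5/7) = 1/14; P(data | r = 7) = (7/10)(3/9)(2/8)(6/7) = 1/20; P(data | r = 8) = (8/10)(2/9)(1/8)(7/7) = 1/45; P(data | r = 9) = (9/10)(1/9)(0/8) = 0.
Weighting by the prior gives 1/14 · 1/20 = 1/280, 3/14 · 1/14 = 3/196, 2/7 · 1/14 = 1/49, 1/7 · 1/20 = 1/140, 3/14 · 1/45 = 1/210, 1/14 · 0 = 0; these sum to 43/840.
By Bayes' rule, P(r = 4 | data) = (3/196) / (43/840) = 90/301.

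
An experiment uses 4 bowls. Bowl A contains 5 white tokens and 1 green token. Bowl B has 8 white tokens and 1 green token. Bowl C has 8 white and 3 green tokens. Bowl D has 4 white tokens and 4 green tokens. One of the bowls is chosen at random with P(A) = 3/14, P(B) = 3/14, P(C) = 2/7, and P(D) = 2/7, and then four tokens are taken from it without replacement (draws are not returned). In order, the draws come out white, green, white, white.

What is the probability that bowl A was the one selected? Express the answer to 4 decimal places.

0.3183

For each hypothesis, P(data | H) works out to: P(data | bowl A) = (5/6)(1/5)(4/4)(3/3) = 0.16667; P(data | bowl B) = (8/9)(1/8)(7/7)(6/6) = 0.11111; P(data | bowl C) = (8/11)(3/10)(7/9)(6/8) = 0.12727; P(data | bowl D) = (4/8)(4/7)(3/6)(2/5) = 0.057143.
Weighting by the prior gives 3/14 · 0.16667 = 0.035714, 3/14 · 0.11111 = 0.02381, 2/7 · 0.12727 = 0.036364, 2/7 · 0.057143 = 0.016327; summing to 0.11221.
So P(bowl A | data) = (0.035714) / (0.11221) = 0.31827.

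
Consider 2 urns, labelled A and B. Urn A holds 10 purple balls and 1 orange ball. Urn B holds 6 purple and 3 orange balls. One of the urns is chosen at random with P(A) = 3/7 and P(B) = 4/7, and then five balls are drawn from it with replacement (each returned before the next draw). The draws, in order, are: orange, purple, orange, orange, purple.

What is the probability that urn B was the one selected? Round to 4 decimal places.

0.9725

For each hypothesis, P(data | H) works out to: P(data | urn A) = (1/11)(10/11)(1/11)(1/11)(10/11) = 0.00062092; P(data | urn B) = (3/9)(6/9)(3/9)(3/9)(6/9) = 0.016461.
Multiplying each by its prior: 3/7 · 0.00062092 = 0.00026611, 4/7 · 0.016461 = 0.0094062; these sum to 0.0096723.
Therefore the posterior P(urn B | data) = (0.0094062) / (0.0096723) = 0.97249.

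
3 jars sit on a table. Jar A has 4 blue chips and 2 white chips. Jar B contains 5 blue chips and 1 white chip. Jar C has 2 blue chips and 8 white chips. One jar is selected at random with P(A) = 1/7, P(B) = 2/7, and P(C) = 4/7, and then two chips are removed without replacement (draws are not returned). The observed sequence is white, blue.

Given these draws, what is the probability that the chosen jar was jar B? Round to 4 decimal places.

0.2542

The likelihood of the observed sequence under each hypothesis: P(data | jar A) = (2/6)(4/5) = 4/15; P(data | jar B) = (1/6)(5/5) = 1/6; P(data | jar C) = (8/10)(2/9) = 8/45.
Weighting by the prior gives 1/7 · 4/15 = 4/105, 2/7 · 1/6 = 1/21, 4/7 · 8/45 = 32/315; these sum to 59/315.
Therefore the posterior P(jar B | data) = (1/21) / (59/315) = 15/59.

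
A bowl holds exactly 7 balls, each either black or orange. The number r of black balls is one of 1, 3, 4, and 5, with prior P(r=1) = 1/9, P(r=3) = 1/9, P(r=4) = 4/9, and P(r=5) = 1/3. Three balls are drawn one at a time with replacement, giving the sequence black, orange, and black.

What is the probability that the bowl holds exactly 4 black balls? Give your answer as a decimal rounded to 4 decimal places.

0.5000

For each hypothesis, P(data | H) works out to: P(data | r = 1) = (1/7)(6/7)(1/7) = 0.017493; P(data | r = 3) = (3/7)(4/7)(3/7) = 0.10496; P(data | r = 4) = (4/7)(3/7)(4/7) = 0.13994; P(data | r = 5) = (5/7)(2/7)(5/7) = 0.14577.
Multiplying each by its prior: 1/9 · 0.017493 = 0.0019436, 1/9 · 0.10496 = 0.011662, 4/9 · 0.13994 = 0.062196, 1/3 · 0.14577 = 0.048591; these sum to 0.12439.
Hence P(r = 4 | data) = (0.062196) / (0.12439) = 0.5.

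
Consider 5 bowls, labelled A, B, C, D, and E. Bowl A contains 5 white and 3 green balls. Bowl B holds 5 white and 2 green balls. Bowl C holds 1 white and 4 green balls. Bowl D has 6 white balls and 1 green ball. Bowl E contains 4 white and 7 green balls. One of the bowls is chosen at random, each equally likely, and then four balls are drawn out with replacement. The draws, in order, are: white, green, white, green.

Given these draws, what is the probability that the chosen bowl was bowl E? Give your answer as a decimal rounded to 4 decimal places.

For each hypothesis, P(data | H) works out to: P(data | bowl A) = (5/8)(3/8)(5/8)(3/8) = 0.054932; P(data | bowl B) = (5/7)(2/7)(5/7)(2/7) = 0.041649; P(data | bowl C) = (1/5)(4/5)(1/5)(4/5) = 0.0256; P(data | bowl D) = (6/7)(1/7)(6/7)(1/7) = 0.014994; P(data | bowl E) = (4/11)(7/11)(4/11)(7/11) = 0.053548.
Weighting by the prior gives 1/5 · 0.054932 = 0.010986, 1/5 · 0.041649 = 0.0083299, 1/5 · 0.0256 = 0.00512, 1/5 · 0.014994 = 0.0029988, 1/5 · 0.053548 = 0.01071; summing to 0.038145.
By Bayes' rule, P(bowl E | data) = (0.01071) / (0.038145) = 0.28076.

0.2808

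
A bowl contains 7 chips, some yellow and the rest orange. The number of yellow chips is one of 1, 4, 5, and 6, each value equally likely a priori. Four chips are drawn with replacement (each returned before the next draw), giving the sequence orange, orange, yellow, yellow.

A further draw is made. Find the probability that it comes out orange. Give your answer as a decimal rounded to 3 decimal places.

Under each hypothesis, the probability of the observed sequence is: P(data | r = 1) = (6/7)(6/7)(1/7)(1/7) = 0.014994; P(data | r = 4) = (3/7)(3/7)(4/7)(4/7) = 0.059975; P(data | r = 5) = (2/7)(2/7)(5/7)(5/7) = 0.041649; P(data | r = 6) = (1/7)(1/7)(6/7)(6/7) = 0.014994.
The prior-weighted likelihoods are 1/4 · 0.014994 = 0.0037484, 1/4 · 0.059975 = 0.014994, 1/4 · 0.041649 = 0.010412, 1/4 · 0.014994 = 0.0037484; with total 0.032903.
Normalising, the posterior is P(r = 1 | data) = 0.11392, P(r = 4 | data) = 0.4557, P(r = 5 | data) = 0.31646, P(r = 6 | data) = 0.11392.
Averaging over the posterior, P(orange next | data) = (6/7)(0.11392) + (3/7)(0.4557) + (2/7)(0.31646) + (1/7)(0.11392) = 0.39964.

0.400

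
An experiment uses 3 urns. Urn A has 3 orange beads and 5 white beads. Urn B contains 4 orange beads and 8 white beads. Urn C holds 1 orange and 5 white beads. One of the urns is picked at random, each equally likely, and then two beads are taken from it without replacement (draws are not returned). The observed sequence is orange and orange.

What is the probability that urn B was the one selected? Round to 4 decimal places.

For each hypothesis, P(data | H) works out to: P(data | urn A) = (3/8)(2/7) = 3/28; P(data | urn B) = (4/12)(3/11) = 1/11; P(data | urn C) = (1/6)(0/5) = 0.
Weighting by the prior gives 1/3 · 3/28 = 1/28, 1/3 · 1/11 = 1/33, 1/3 · 0 = 0; summing to 61/924.
By Bayes' rule, P(urn B | data) = (1/33) / (61/924) = 28/61.

0.4590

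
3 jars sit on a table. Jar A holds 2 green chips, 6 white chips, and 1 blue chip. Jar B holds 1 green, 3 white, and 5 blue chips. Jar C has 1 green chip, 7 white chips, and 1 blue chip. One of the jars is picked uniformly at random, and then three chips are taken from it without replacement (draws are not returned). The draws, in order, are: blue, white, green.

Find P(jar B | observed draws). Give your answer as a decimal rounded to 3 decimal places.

0.441

The likelihood of the observed sequence under each hypothesis: P(data | jar A) = (1/9)(6/8)(2/7) = 1/42; P(data | jar B) = (5/9)(3/8)(1/7) = 5/168; P(data | jar C) = (1/9)(7/8)(1/7) = 1/72.
Multiplying each by its prior: 1/3 · 1/42 = 1/126, 1/3 · 5/168 = 5/504, 1/3 · 1/72 = 1/216; these sum to 17/756.
Therefore the posterior P(jar B | data) = (5/504) / (17/756) = 15/34.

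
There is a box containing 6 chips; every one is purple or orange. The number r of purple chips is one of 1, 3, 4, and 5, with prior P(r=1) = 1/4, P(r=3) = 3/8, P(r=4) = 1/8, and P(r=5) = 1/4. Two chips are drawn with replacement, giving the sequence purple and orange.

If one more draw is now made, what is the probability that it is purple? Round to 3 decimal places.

0.524

The likelihood of the observed sequence under each hypothesis: P(data | r = 1) = (1/6)(5/6) = 5/36; P(data | r = 3) = (3/6)(3/6) = 1/4; P(data | r = 4) = (4/6)(2/6) = 2/9; P(data | r = 5) = (5/6)(1/6) = 5/36.
Multiplying each by its prior: 1/4 · 5/36 = 5/144, 3/8 · 1/4 = 3/32, 1/8 · 2/9 = 1/36, 1/4 · 5/36 = 5/144; summing to 55/288.
The posterior is then P(r = 1 | data) = 2/11, P(r = 3 | data) = 27/55, P(r = 4 | data) = 8/55, P(r = 5 | data) = 2/11.
So P(purple next | data) = Σ P(purple next | H) P(H | data) = (1/6)(2/11) + (1/2)(27/55) + (2/3)(8/55) + (5/6)(2/11) = 173/330.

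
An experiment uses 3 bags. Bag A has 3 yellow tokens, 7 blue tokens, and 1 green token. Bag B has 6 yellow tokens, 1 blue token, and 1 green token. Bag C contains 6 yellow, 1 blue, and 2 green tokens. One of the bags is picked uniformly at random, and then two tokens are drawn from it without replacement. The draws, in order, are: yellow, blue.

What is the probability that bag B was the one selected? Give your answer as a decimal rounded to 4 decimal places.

0.2809

Compute the likelihood of the observed sequence for each case: P(data | bag A) = (3/11)(7/10) = 0.19091; P(data | bag B) = (6/8)(1/7) = 0.10714; P(data | bag C) = (6/9)(1/8) = 0.083333.
The prior-weighted likelihoods are 1/3 · 0.19091 = 0.063636, 1/3 · 0.10714 = 0.035714, 1/3 · 0.083333 = 0.027778; with total 0.12713.
Therefore the posterior P(bag B | data) = (0.035714) / (0.12713) = 0.28093.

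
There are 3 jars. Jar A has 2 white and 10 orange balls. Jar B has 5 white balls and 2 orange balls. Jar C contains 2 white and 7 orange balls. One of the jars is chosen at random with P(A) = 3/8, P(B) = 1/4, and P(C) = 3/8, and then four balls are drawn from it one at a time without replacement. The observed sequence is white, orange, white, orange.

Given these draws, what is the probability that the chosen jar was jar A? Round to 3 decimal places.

0.203

Compute the likelihood of the observed sequence for each case: P(data | jar A) = (2/12)(10/11)(1/10)(9/9) = 0.015152; P(data | jar B) = (5/7)(2/6)(4/5)(1/4) = 0.047619; P(data | jar C) = (2/9)(7/8)(1/7)(6/6) = 0.027778.
Weighting by the prior gives 3/8 · 0.015152 = 0.0056818, 1/4 · 0.047619 = 0.011905, 3/8 · 0.027778 = 0.010417; with total 0.028003.
By Bayes' rule, P(jar A | data) = (0.0056818) / (0.028003) = 0.2029.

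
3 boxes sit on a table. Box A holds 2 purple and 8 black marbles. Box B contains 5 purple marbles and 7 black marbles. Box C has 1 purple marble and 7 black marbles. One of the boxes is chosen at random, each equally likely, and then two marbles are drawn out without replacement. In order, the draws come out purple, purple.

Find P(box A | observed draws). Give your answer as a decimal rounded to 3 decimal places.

0.128

Under each hypothesis, the probability of the observed sequence is: P(data | box A) = (2/10)(1/9) = 0.022222; P(data | box B) = (5/12)(4/11) = 0.15152; P(data | box C) = (1/8)(0/7) = 0.
Weighting by the prior gives 1/3 · 0.022222 = 0.0074074, 1/3 · 0.15152 = 0.050505, 1/3 · 0 = 0; summing to 0.057912.
Therefore the posterior P(box A | data) = (0.0074074) / (0.057912) = 0.12791.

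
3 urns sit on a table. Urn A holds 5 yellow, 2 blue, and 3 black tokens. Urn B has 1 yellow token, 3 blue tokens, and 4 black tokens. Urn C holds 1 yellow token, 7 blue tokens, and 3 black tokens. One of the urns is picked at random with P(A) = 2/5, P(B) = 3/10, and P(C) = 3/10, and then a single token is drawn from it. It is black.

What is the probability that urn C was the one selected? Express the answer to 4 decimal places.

0.2326

Compute the likelihood of this draw for each case: P(data | urn A) = (3/10) = 0.3; P(data | urn B) = (4/8) = 0.5; P(data | urn C) = (3/11) = 0.27273.
Weighting by the prior gives 2/5 · 0.3 = 0.12, 3/10 · 0.5 = 0.15, 3/10 · 0.27273 = 0.081818; with total 0.35182.
By Bayes' rule, P(urn C | data) = (0.081818) / (0.35182) = 0.23256.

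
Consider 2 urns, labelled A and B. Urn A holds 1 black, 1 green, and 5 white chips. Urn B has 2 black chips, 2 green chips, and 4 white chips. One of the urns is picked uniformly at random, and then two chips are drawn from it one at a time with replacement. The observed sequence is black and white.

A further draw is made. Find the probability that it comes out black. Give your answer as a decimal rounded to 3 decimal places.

0.202

For each hypothesis, P(data | H) works out to: P(data | urn A) = (1/7)(5/7) = 5/49; P(data | urn B) = (2/8)(4/8) = 1/8.
Multiplying each by its prior: 1/2 · 5/49 = 5/98, 1/2 · 1/8 = 1/16; these sum to 89/784.
The posterior is then P(urn A | data) = 0.44944, P(urn B | data) = 0.55056.
So P(black next | data) = Σ P(black next | H) P(H | data) = (1/7)(0.44944) + (1/4)(0.55056) = 0.20185.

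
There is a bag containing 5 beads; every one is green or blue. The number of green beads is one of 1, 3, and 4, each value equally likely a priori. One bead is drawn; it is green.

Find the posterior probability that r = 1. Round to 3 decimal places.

0.125

The likelihood of this draw under each hypothesis: P(data | r = 1) = (1/5) = 1/5; P(data | r = 3) = (3/5) = 3/5; P(data | r = 4) = (4/5) = 4/5.
Weighting by the prior gives 1/3 · 1/5 = 1/15, 1/3 · 3/5 = 1/5, 1/3 · 4/5 = 4/15; summing to 8/15.
By Bayes' rule, P(r = 1 | data) = (1/15) / (8/15) = 1/8.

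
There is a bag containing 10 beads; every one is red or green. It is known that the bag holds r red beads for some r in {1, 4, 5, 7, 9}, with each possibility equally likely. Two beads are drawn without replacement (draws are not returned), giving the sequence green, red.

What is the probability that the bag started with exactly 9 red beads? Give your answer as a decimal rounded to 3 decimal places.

Under each hypothesis, the probability of the observed sequence is: P(data | r = 1) = (9/10)(1/9) = 1/10; P(data | r = 4) = (6/10)(4/9) = 4/15; P(data | r = 5) = (5/10)(5/9) = 5/18; P(data | r = 7) = (3/10)(7/9) = 7/30; P(data | r = 9) = (1/10)(9/9) = 1/10.
Weighting by the prior gives 1/5 · 1/10 = 1/50, 1/5 · 4/15 = 4/75, 1/5 · 5/18 = 1/18, 1/5 · 7/30 = 7/150, 1/5 · 1/10 = 1/50; these sum to 44/225.
Hence P(r = 9 | data) = (1/50) / (44/225) = 9/88.

0.102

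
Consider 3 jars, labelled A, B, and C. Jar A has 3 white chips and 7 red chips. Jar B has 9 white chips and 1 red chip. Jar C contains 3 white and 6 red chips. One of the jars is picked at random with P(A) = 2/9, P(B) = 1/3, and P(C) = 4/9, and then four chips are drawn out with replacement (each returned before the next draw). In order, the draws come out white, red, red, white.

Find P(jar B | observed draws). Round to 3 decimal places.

The likelihood of the observed sequence under each hypothesis: P(data | jar A) = (3/10)(7/10)(7/10)(3/10) = 0.0441; P(data | jar B) = (9/10)(1/10)(1/10)(9/10) = 0.0081; P(data | jar C) = (3/9)(6/9)(6/9)(3/9) = 0.049383.
Weighting by the prior gives 2/9 · 0.0441 = 0.0098, 1/3 · 0.0081 = 0.0027, 4/9 · 0.049383 = 0.021948; with total 0.034448.
Therefore the posterior P(jar B | data) = (0.0027) / (0.034448) = 0.078379.

0.078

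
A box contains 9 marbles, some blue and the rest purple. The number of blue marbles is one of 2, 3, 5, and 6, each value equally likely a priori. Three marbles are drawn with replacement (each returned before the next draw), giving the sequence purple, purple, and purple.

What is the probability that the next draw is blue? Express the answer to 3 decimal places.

The likelihood of the observed sequence under each hypothesis: P(data | r = 2) = (7/9)(7/9)(7/9) = 0.47051; P(data | r = 3) = (6/9)(6/9)(6/9) = 0.2963; P(data | r = 5) = (4/9)(4/9)(4/9) = 0.087791; P(data | r = 6) = (3/9)(3/9)(3/9) = 0.037037.
Weighting by the prior gives 1/4 · 0.47051 = 0.11763, 1/4 · 0.2963 = 0.074074, 1/4 · 0.087791 = 0.021948, 1/4 · 0.037037 = 0.0092593; summing to 0.22291.
Dividing through by the total gives posterior P(r = 2 | data) = 0.52769, P(r = 3 | data) = 0.33231, P(r = 5 | data) = 0.098462, P(r = 6 | data) = 0.041538.
So P(blue next | data) = Σ P(blue next | H) P(H | data) = (2/9)(0.52769) + (1/3)(0.33231) + (5/9)(0.098462) + (2/3)(0.041538) = 0.31043.

0.310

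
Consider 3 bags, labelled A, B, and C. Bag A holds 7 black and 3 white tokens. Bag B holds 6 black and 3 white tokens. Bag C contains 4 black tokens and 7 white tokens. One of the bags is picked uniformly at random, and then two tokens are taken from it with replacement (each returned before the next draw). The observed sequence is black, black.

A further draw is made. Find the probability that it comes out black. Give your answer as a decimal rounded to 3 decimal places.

The likelihood of the observed sequence under each hypothesis: P(data | bag A) = (7/10)(7/10) = 0.49; P(data | bag B) = (6/9)(6/9) = 0.44444; P(data | bag C) = (4/11)(4/11) = 0.13223.
The prior-weighted likelihoods are 1/3 · 0.49 = 0.16333, 1/3 · 0.44444 = 0.14815, 1/3 · 0.13223 = 0.044077; with total 0.35556.
The posterior is then P(bag A | data) = 0.45937, P(bag B | data) = 0.41666, P(bag C | data) = 0.12397.
The predictive probability is P(black next | data) = (7/10)(0.45937) + (2/3)(0.41666) + (4/11)(0.12397) = 0.64441.

0.644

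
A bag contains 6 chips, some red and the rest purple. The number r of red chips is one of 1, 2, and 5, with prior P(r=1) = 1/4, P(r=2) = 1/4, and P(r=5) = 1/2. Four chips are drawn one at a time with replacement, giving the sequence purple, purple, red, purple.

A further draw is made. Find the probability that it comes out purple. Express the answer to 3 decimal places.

For each hypothesis, P(data | H) works out to: P(data | r = 1) = (5/6)(5/6)(1/6)(5/6) = 0.096451; P(data | r = 2) = (4/6)(4/6)(2/6)(4/6) = 0.098765; P(data | r = 5) = (1/6)(1/6)(5/6)(1/6) = 0.003858.
Multiplying each by its prior: 1/4 · 0.096451 = 0.024113, 1/4 · 0.098765 = 0.024691, 1/2 · 0.003858 = 0.001929; summing to 0.050733.
Normalising, the posterior is P(r = 1 | data) = 0.47529, P(r = 2 | data) = 0.48669, P(r = 5 | data) = 0.038023.
The predictive probability is P(purple next | data) = (5/6)(0.47529) + (2/3)(0.48669) + (1/6)(0.038023) = 0.72687.

0.727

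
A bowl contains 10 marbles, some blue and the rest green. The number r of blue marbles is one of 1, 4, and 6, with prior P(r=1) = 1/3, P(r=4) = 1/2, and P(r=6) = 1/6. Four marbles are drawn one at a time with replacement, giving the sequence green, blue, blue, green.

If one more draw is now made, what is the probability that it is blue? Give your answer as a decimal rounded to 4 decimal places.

Compute the likelihood of the observed sequence for each case: P(data | r = 1) = (9/10)(1/10)(1/10)(9/10) = 0.0081; P(data | r = 4) = (6/10)(4/10)(4/10)(6/10) = 0.0576; P(data | r = 6) = (4/10)(6/10)(6/10)(4/10) = 0.0576.
Weighting by the prior gives 1/3 · 0.0081 = 0.0027, 1/2 · 0.0576 = 0.0288, 1/6 · 0.0576 = 0.0096; with total 0.0411.
The posterior is then P(r = 1 | data) = 0.065693, P(r = 4 | data) = 0.70073, P(r = 6 | data) = 0.23358.
The predictive probability is P(blue next | data) = (1/10)(0.065693) + (2/5)(0.70073) + (3/5)(0.23358) = 0.42701.

0.4270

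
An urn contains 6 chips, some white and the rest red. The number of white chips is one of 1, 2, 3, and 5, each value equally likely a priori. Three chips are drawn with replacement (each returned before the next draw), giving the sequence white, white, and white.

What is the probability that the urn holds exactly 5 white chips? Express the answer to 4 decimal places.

0.7764

The likelihood of the observed sequence under each hypothesis: P(data | r = 1) = (1/6)(1/6)(1/6) = 1/216; P(data | r = 2) = (2/6)(2/6)(2/6) = 1/27; P(data | r = 3) = (3/6)(3/6)(3/6) = 1/8; P(data | r = 5) = (5/6)(5/6)(5/6) = 125/216.
Weighting by the prior gives 1/4 · 1/216 = 1/864, 1/4 · 1/27 = 1/108, 1/4 · 1/8 = 1/32, 1/4 · 125/216 = 125/864; these sum to 161/864.
Therefore the posterior P(r = 5 | data) = (125/864) / (161/864) = 125/161.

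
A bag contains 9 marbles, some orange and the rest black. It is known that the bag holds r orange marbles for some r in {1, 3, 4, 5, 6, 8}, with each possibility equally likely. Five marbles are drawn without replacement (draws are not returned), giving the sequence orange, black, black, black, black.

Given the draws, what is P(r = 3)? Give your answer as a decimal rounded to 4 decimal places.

0.3214

Compute the likelihood of the observed sequence for each case: P(data | r = 1) = (1/9)(8/8)(7/7)(6/6)(5/5) = 1/9; P(data | r = 3) = (3/9)(6/8)(5/7)(4/6)(3/5) = 1/14; P(data | r = 4) = (4/9)(5/8)(4/7)(3/6)(2/5) = 2/63; P(data | r = 5) = (5/9)(4/8)(3/7)(2/6)(1/5) = 1/126; P(data | r = 6) = (6/9)(3/8)(2/7)(1/6)(0/5) = 0; P(data | r = 8) = (8/9)(1/8)(0/7) = 0.
The prior-weighted likelihoods are 1/6 · 1/9 = 1/54, 1/6 · 1/14 = 1/84, 1/6 · 2/63 = 1/189, 1/6 · 1/126 = 1/756, 1/6 · 0 = 0, 1/6 · 0 = 0; these sum to 1/27.
By Bayes' rule, P(r = 3 | data) = (1/84) / (1/27) = 9/28.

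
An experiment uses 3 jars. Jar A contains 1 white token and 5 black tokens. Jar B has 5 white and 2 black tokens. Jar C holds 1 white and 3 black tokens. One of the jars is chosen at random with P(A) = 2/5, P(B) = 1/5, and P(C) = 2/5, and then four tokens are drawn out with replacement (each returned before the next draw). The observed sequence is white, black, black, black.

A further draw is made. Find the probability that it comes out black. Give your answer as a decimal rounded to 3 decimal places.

Compute the likelihood of the observed sequence for each case: P(data | jar A) = (1/6)(5/6)(5/6)(5/6) = 0.096451; P(data | jar B) = (5/7)(2/7)(2/7)(2/7) = 0.01666; P(data | jar C) = (1/4)(3/4)(3/4)(3/4) = 0.10547.
Weighting by the prior gives 2/5 · 0.096451 = 0.03858, 1/5 · 0.01666 = 0.0033319, 2/5 · 0.10547 = 0.042188; these sum to 0.0841.
Normalising, the posterior is P(jar A | data) = 0.45874, P(jar B | data) = 0.039619, P(jar C | data) = 0.50164.
So P(black next | data) = Σ P(black next | H) P(H | data) = (5/6)(0.45874) + (2/7)(0.039619) + (3/4)(0.50164) = 0.76983.

0.770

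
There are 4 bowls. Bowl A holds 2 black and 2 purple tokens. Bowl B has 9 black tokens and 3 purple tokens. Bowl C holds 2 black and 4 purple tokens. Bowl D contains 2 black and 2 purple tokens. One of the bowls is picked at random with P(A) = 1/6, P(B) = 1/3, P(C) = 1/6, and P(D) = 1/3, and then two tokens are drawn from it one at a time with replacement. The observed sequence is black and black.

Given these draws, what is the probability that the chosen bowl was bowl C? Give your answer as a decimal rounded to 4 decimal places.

For each hypothesis, P(data | H) works out to: P(data | bowl A) = (2/4)(2/4) = 1/4; P(data | bowl B) = (9/12)(9/12) = 9/16; P(data | bowl C) = (2/6)(2/6) = 1/9; P(data | bowl D) = (2/4)(2/4) = 1/4.
Multiplying each by its prior: 1/6 · 1/4 = 1/24, 1/3 · 9/16 = 3/16, 1/6 · 1/9 = 1/54, 1/3 · 1/4 = 1/12; these sum to 143/432.
By Bayes' rule, P(bowl C | data) = (1/54) / (143/432) = 8/143.

0.0559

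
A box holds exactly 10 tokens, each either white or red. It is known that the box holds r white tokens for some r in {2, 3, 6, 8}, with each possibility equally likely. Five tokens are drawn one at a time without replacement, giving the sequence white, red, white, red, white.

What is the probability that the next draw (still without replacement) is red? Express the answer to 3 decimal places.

0.350

The likelihood of the observed sequence under each hypothesis: P(data | r = 2) = (2/10)(8/9)(1/8)(7/7)(0/6) = 0; P(data | r = 3) = (3/10)(7/9)(2/8)(6/7)(1/6) = 0.0083333; P(data | r = 6) = (6/10)(4/9)(5/8)(3/7)(4/6) = 0.047619; P(data | r = 8) = (8/10)(2/9)(7/8)(1/7)(6/6) = 0.022222.
The prior-weighted likelihoods are 1/4 · 0 = 0, 1/4 · 0.0083333 = 0.0020833, 1/4 · 0.047619 = 0.011905, 1/4 · 0.022222 = 0.0055556; summing to 0.019544.
The posterior is then P(r = 2 | data) = 0, P(r = 3 | data) = 0.1066, P(r = 6 | data) = 0.60914, P(r = 8 | data) = 0.28426.
The predictive probability is P(red next | data) = (1)(0.1066) + (2/5)(0.60914) + (0)(0.28426) = 0.35025.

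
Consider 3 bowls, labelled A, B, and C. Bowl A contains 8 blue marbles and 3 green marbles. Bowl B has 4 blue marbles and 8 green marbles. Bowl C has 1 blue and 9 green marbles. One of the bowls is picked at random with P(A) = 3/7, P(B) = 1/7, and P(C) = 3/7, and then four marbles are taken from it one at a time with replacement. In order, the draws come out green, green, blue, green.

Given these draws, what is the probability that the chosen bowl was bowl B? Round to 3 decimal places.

Compute the likelihood of the observed sequence for each case: P(data | bowl A) = (3/11)(3/11)(8/11)(3/11) = 0.014753; P(data | bowl B) = (8/12)(8/12)(4/12)(8/12) = 0.098765; P(data | bowl C) = (9/10)(9/10)(1/10)(9/10) = 0.0729.
Weighting by the prior gives 3/7 · 0.014753 = 0.0063228, 1/7 · 0.098765 = 0.014109, 3/7 · 0.0729 = 0.031243; these sum to 0.051675.
Hence P(bowl B | data) = (0.014109) / (0.051675) = 0.27304.

0.273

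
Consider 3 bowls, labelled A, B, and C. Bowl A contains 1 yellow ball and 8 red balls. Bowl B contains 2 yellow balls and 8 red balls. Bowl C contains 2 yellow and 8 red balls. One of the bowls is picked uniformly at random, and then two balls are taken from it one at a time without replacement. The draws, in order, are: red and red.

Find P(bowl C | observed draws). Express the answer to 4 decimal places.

0.3077

For each hypothesis, P(data | H) works out to: P(data | bowl A) = (8/9)(7/8) = 7/9; P(data | bowl B) = (8/10)(7/9) = 28/45; P(data | bowl C) = (8/10)(7/9) = 28/45.
Multiplying each by its prior: 1/3 · 7/9 = 7/27, 1/3 · 28/45 = 28/135, 1/3 · 28/45 = 28/135; summing to 91/135.
By Bayes' rule, P(bowl C | data) = (28/135) / (91/135) = 4/13.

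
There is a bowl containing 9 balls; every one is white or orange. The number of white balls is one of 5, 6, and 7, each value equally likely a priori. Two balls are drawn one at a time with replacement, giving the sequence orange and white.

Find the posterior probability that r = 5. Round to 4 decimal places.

0.3846

Compute the likelihood of the observed sequence for each case: P(data | r = 5) = (4/9)(5/9) = 20/81; P(data | r = 6) = (3/9)(6/9) = 2/9; P(data | r = 7) = (2/9)(7/9) = 14/81.
Multiplying each by its prior: 1/3 · 20/81 = 20/243, 1/3 · 2/9 = 2/27, 1/3 · 14/81 = 14/243; these sum to 52/243.
Therefore the posterior P(r = 5 | data) = (20/243) / (52/243) = 5/13.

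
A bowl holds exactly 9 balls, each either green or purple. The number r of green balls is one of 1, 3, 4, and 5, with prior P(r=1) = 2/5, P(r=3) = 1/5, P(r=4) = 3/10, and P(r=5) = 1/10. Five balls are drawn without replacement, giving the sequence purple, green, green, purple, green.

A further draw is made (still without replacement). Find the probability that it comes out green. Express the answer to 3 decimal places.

0.286

Compute the likelihood of the observed sequence for each case: P(data | r = 1) = (8/9)(1/8)(0/7) = 0; P(data | r = 3) = (6/9)(3/8)(2/7)(5/6)(1/5) = 1/84; P(data | r = 4) = (5/9)(4/8)(3/7)(4/6)(2/5) = 2/63; P(data | r = 5) = (4/9)(5/8)(4/7)(3/6)(3/5) = 1/21.
The prior-weighted likelihoods are 2/5 · 0 = 0, 1/5 · 1/84 = 1/420, 3/10 · 2/63 = 1/105, 1/10 · 1/21 = 1/210; with total 1/60.
The posterior is then P(r = 1 | data) = 0, P(r = 3 | data) = 1/7, P(r = 4 | data) = 4/7, P(r = 5 | data) = 2/7.
Averaging over the posterior, P(green next | data) = (0)(1/7) + (1/4)(4/7) + (1/2)(2/7) = 2/7.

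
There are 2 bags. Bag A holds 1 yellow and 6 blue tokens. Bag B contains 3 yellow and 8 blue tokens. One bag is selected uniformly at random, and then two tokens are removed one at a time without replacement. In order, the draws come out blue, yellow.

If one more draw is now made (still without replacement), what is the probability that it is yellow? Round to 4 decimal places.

0.1343

For each hypothesis, P(data | H) works out to: P(data | bag A) = (6/7)(1/6) = 1/7; P(data | bag B) = (8/11)(3/10) = 12/55.
Weighting by the prior gives 1/2 · 1/7 = 1/14, 1/2 · 12/55 = 6/55; summing to 139/770.
The posterior is then P(bag A | data) = 55/139, P(bag B | data) = 84/139.
The predictive probability is P(yellow next | data) = (0)(55/139) + (2/9)(84/139) = 56/417.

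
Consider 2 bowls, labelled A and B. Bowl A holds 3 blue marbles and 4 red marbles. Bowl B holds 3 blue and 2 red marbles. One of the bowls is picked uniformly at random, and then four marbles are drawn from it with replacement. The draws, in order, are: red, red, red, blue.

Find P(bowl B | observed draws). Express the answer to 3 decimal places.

0.324

Compute the likelihood of the observed sequence for each case: P(data | bowl A) = (4/7)(4/7)(4/7)(3/7) = 0.079967; P(data | bowl B) = (2/5)(2/5)(2/5)(3/5) = 0.0384.
Weighting by the prior gives 1/2 · 0.079967 = 0.039983, 1/2 · 0.0384 = 0.0192; summing to 0.059183.
So P(bowl B | data) = (0.0192) / (0.059183) = 0.32442.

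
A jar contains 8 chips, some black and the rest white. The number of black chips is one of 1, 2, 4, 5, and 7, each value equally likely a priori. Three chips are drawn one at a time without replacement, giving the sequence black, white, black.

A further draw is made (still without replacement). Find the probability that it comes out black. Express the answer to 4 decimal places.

0.6000

Under each hypothesis, the probability of the observed sequence is: P(data | r = 1) = (1/8)(7/7)(0/6) = 0; P(data | r = 2) = (2/8)(6/7)(1/6) = 1/28; P(data | r = 4) = (4/8)(4/7)(3/6) = 1/7; P(data | r = 5) = (5/8)(3/7)(4/6) = 5/28; P(data | r = 7) = (7/8)(1/7)(6/6) = 1/8.
The prior-weighted likelihoods are 1/5 · 0 = 0, 1/5 · 1/28 = 1/140, 1/5 · 1/7 = 1/35, 1/5 · 5/28 = 1/28, 1/5 · 1/8 = 1/40; with total 27/280.
Normalising, the posterior is P(r = 1 | data) = 0, P(r = 2 | data) = 2/27, P(r = 4 | data) = 8/27, P(r = 5 | data) = 10/27, P(r = 7 | data) = 7/27.
The predictive probability is P(black next | data) = (0)(2/27) + (2/5)(8/27) + (3/5)(10/27) + (1)(7/27) = 3/5.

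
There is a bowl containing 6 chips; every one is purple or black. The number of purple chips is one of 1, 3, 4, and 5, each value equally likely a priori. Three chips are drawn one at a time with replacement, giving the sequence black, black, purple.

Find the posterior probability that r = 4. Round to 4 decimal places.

0.2192

The likelihood of the observed sequence under each hypothesis: P(data | r = 1) = (5/6)(5/6)(1/6) = 25/216; P(data | r = 3) = (3/6)(3/6)(3/6) = 1/8; P(data | r = 4) = (2/6)(2/6)(4/6) = 2/27; P(data | r = 5) = (1/6)(1/6)(5/6) = 5/216.
Multiplying each by its prior: 1/4 · 25/216 = 25/864, 1/4 · 1/8 = 1/32, 1/4 · 2/27 = 1/54, 1/4 · 5/216 = 5/864; these sum to 73/864.
Therefore the posterior P(r = 4 | data) = (1/54) / (73/864) = 16/73.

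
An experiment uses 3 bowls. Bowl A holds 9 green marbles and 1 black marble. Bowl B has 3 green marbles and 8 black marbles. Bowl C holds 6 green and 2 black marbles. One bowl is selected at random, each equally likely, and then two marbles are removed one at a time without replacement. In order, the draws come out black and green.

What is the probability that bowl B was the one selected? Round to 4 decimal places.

Under each hypothesis, the probability of the observed sequence is: P(data | bowl A) = (1/10)(9/9) = 1/10; P(data | bowl B) = (8/11)(3/10) = 12/55; P(data | bowl C) = (2/8)(6/7) = 3/14.
Multiplying each by its prior: 1/3 · 1/10 = 1/30, 1/3 · 12/55 = 4/55, 1/3 · 3/14 = 1/14; these sum to 41/231.
By Bayes' rule, P(bowl B | data) = (4/55) / (41/231) = 84/205.

0.4098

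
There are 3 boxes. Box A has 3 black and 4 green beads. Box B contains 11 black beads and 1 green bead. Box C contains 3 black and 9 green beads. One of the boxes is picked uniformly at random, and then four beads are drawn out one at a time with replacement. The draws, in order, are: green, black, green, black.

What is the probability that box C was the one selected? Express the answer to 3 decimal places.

0.348

Compute the likelihood of the observed sequence for each case: P(data | box A) = (4/7)(3/7)(4/7)(3/7) = 0.059975; P(data | box B) = (1/12)(11/12)(1/12)(11/12) = 0.0058353; P(data | box C) = (9/12)(3/12)(9/12)(3/12) = 0.035156.
The prior-weighted likelihoods are 1/3 · 0.059975 = 0.019992, 1/3 · 0.0058353 = 0.0019451, 1/3 · 0.035156 = 0.011719; with total 0.033656.
So P(box C | data) = (0.011719) / (0.033656) = 0.3482.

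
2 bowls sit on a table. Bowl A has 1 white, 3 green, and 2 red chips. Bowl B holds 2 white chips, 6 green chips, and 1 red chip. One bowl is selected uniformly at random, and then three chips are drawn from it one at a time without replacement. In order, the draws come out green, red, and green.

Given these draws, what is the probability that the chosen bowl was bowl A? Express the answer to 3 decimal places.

0.627

Compute the likelihood of the observed sequence for each case: P(data | bowl A) = (3/6)(2/5)(2/4) = 1/10; P(data | bowl B) = (6/9)(1/8)(5/7) = 5/84.
Multiplying each by its prior: 1/2 · 1/10 = 1/20, 1/2 · 5/84 = 5/168; with total 67/840.
Hence P(bowl A | data) = (1/20) / (67/840) = 42/67.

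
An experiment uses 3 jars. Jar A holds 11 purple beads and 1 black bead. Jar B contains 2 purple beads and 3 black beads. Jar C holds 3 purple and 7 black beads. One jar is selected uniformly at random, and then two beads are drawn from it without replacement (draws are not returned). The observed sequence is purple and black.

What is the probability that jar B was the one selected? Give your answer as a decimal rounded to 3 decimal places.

0.486

Compute the likelihood of the observed sequence for each case: P(data | jar A) = (11/12)(1/11) = 1/12; P(data | jar B) = (2/5)(3/4) = 3/10; P(data | jar C) = (3/10)(7/9) = 7/30.
Multiplying each by its prior: 1/3 · 1/12 = 1/36, 1/3 · 3/10 = 1/10, 1/3 · 7/30 = 7/90; these sum to 37/180.
Hence P(jar B | data) = (1/10) / (37/180) = 18/37.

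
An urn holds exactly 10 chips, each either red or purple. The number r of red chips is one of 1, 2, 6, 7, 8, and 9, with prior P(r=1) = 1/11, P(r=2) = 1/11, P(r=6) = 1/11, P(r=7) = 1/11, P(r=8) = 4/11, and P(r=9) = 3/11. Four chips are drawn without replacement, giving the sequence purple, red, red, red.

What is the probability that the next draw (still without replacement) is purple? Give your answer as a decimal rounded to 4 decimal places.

The likelihood of the observed sequence under each hypothesis: P(data | r = 1) = (9/10)(1/9)(0/8) = 0; P(data | r = 2) = (8/10)(2/9)(1/8)(0/7) = 0; P(data | r = 6) = (4/10)(6/9)(5/8)(4/7) = 2/21; P(data | r = 7) = (3/10)(7/9)(6/8)(5/7) = 1/8; P(data | r = 8) = (2/10)(8/9)(7/8)(6/7) = 2/15; P(data | r = 9) = (1/10)(9/9)(8/8)(7/7) = 1/10.
Weighting by the prior gives 1/11 · 0 = 0, 1/11 · 0 = 0, 1/11 · 2/21 = 2/231, 1/11 · 1/8 = 1/88, 4/11 · 2/15 = 8/165, 3/11 · 1/10 = 3/110; these sum to 59/616.
The posterior is then P(r = 1 | data) = 0, P(r = 2 | data) = 0, P(r = 6 | data) = 0.090395, P(r = 7 | data) = 0.11864, P(r = 8 | data) = 0.50621, P(r = 9 | data) = 0.28475.
So P(purple next | data) = Σ P(purple next | H) P(H | data) = (1/2)(0.090395) + (1/3)(0.11864) + (1/6)(0.50621) + (0)(0.28475) = 0.16911.

0.1691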